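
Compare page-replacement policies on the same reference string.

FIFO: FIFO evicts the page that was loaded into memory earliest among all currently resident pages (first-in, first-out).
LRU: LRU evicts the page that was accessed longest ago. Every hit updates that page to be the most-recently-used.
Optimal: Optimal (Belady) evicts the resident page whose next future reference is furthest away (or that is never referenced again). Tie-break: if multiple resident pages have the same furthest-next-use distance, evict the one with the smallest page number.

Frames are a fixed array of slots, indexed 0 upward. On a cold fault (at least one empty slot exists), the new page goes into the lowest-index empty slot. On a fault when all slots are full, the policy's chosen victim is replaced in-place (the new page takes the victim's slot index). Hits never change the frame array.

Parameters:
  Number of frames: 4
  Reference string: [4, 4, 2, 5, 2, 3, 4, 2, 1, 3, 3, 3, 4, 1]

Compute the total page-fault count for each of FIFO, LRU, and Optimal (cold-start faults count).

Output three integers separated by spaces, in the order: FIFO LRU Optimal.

Answer: 6 5 5

Derivation:
--- FIFO ---
  step 0: ref 4 -> FAULT, frames=[4,-,-,-] (faults so far: 1)
  step 1: ref 4 -> HIT, frames=[4,-,-,-] (faults so far: 1)
  step 2: ref 2 -> FAULT, frames=[4,2,-,-] (faults so far: 2)
  step 3: ref 5 -> FAULT, frames=[4,2,5,-] (faults so far: 3)
  step 4: ref 2 -> HIT, frames=[4,2,5,-] (faults so far: 3)
  step 5: ref 3 -> FAULT, frames=[4,2,5,3] (faults so far: 4)
  step 6: ref 4 -> HIT, frames=[4,2,5,3] (faults so far: 4)
  step 7: ref 2 -> HIT, frames=[4,2,5,3] (faults so far: 4)
  step 8: ref 1 -> FAULT, evict 4, frames=[1,2,5,3] (faults so far: 5)
  step 9: ref 3 -> HIT, frames=[1,2,5,3] (faults so far: 5)
  step 10: ref 3 -> HIT, frames=[1,2,5,3] (faults so far: 5)
  step 11: ref 3 -> HIT, frames=[1,2,5,3] (faults so far: 5)
  step 12: ref 4 -> FAULT, evict 2, frames=[1,4,5,3] (faults so far: 6)
  step 13: ref 1 -> HIT, frames=[1,4,5,3] (faults so far: 6)
  FIFO total faults: 6
--- LRU ---
  step 0: ref 4 -> FAULT, frames=[4,-,-,-] (faults so far: 1)
  step 1: ref 4 -> HIT, frames=[4,-,-,-] (faults so far: 1)
  step 2: ref 2 -> FAULT, frames=[4,2,-,-] (faults so far: 2)
  step 3: ref 5 -> FAULT, frames=[4,2,5,-] (faults so far: 3)
  step 4: ref 2 -> HIT, frames=[4,2,5,-] (faults so far: 3)
  step 5: ref 3 -> FAULT, frames=[4,2,5,3] (faults so far: 4)
  step 6: ref 4 -> HIT, frames=[4,2,5,3] (faults so far: 4)
  step 7: ref 2 -> HIT, frames=[4,2,5,3] (faults so far: 4)
  step 8: ref 1 -> FAULT, evict 5, frames=[4,2,1,3] (faults so far: 5)
  step 9: ref 3 -> HIT, frames=[4,2,1,3] (faults so far: 5)
  step 10: ref 3 -> HIT, frames=[4,2,1,3] (faults so far: 5)
  step 11: ref 3 -> HIT, frames=[4,2,1,3] (faults so far: 5)
  step 12: ref 4 -> HIT, frames=[4,2,1,3] (faults so far: 5)
  step 13: ref 1 -> HIT, frames=[4,2,1,3] (faults so far: 5)
  LRU total faults: 5
--- Optimal ---
  step 0: ref 4 -> FAULT, frames=[4,-,-,-] (faults so far: 1)
  step 1: ref 4 -> HIT, frames=[4,-,-,-] (faults so far: 1)
  step 2: ref 2 -> FAULT, frames=[4,2,-,-] (faults so far: 2)
  step 3: ref 5 -> FAULT, frames=[4,2,5,-] (faults so far: 3)
  step 4: ref 2 -> HIT, frames=[4,2,5,-] (faults so far: 3)
  step 5: ref 3 -> FAULT, frames=[4,2,5,3] (faults so far: 4)
  step 6: ref 4 -> HIT, frames=[4,2,5,3] (faults so far: 4)
  step 7: ref 2 -> HIT, frames=[4,2,5,3] (faults so far: 4)
  step 8: ref 1 -> FAULT, evict 2, frames=[4,1,5,3] (faults so far: 5)
  step 9: ref 3 -> HIT, frames=[4,1,5,3] (faults so far: 5)
  step 10: ref 3 -> HIT, frames=[4,1,5,3] (faults so far: 5)
  step 11: ref 3 -> HIT, frames=[4,1,5,3] (faults so far: 5)
  step 12: ref 4 -> HIT, frames=[4,1,5,3] (faults so far: 5)
  step 13: ref 1 -> HIT, frames=[4,1,5,3] (faults so far: 5)
  Optimal total faults: 5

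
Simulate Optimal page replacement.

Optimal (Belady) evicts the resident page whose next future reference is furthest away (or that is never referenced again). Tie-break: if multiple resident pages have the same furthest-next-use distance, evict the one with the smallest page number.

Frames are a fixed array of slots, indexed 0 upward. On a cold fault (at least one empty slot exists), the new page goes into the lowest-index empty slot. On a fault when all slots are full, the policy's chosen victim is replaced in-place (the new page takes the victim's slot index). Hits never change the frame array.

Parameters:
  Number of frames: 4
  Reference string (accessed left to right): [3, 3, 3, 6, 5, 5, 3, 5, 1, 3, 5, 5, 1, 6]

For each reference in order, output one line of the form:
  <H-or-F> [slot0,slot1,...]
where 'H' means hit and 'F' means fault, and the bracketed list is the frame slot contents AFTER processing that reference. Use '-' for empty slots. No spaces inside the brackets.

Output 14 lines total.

F [3,-,-,-]
H [3,-,-,-]
H [3,-,-,-]
F [3,6,-,-]
F [3,6,5,-]
H [3,6,5,-]
H [3,6,5,-]
H [3,6,5,-]
F [3,6,5,1]
H [3,6,5,1]
H [3,6,5,1]
H [3,6,5,1]
H [3,6,5,1]
H [3,6,5,1]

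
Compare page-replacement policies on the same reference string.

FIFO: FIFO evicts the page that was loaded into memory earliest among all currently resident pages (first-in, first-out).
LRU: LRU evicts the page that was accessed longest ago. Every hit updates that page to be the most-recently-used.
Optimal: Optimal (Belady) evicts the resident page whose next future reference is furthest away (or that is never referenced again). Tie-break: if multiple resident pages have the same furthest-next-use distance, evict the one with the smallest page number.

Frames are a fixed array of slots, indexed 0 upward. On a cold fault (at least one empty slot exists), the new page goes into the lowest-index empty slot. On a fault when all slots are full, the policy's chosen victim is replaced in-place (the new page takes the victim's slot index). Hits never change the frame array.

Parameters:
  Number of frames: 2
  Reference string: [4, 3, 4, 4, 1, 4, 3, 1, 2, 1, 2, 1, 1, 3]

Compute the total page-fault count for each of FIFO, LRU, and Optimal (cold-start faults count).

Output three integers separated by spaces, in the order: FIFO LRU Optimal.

--- FIFO ---
  step 0: ref 4 -> FAULT, frames=[4,-] (faults so far: 1)
  step 1: ref 3 -> FAULT, frames=[4,3] (faults so far: 2)
  step 2: ref 4 -> HIT, frames=[4,3] (faults so far: 2)
  step 3: ref 4 -> HIT, frames=[4,3] (faults so far: 2)
  step 4: ref 1 -> FAULT, evict 4, frames=[1,3] (faults so far: 3)
  step 5: ref 4 -> FAULT, evict 3, frames=[1,4] (faults so far: 4)
  step 6: ref 3 -> FAULT, evict 1, frames=[3,4] (faults so far: 5)
  step 7: ref 1 -> FAULT, evict 4, frames=[3,1] (faults so far: 6)
  step 8: ref 2 -> FAULT, evict 3, frames=[2,1] (faults so far: 7)
  step 9: ref 1 -> HIT, frames=[2,1] (faults so far: 7)
  step 10: ref 2 -> HIT, frames=[2,1] (faults so far: 7)
  step 11: ref 1 -> HIT, frames=[2,1] (faults so far: 7)
  step 12: ref 1 -> HIT, frames=[2,1] (faults so far: 7)
  step 13: ref 3 -> FAULT, evict 1, frames=[2,3] (faults so far: 8)
  FIFO total faults: 8
--- LRU ---
  step 0: ref 4 -> FAULT, frames=[4,-] (faults so far: 1)
  step 1: ref 3 -> FAULT, frames=[4,3] (faults so far: 2)
  step 2: ref 4 -> HIT, frames=[4,3] (faults so far: 2)
  step 3: ref 4 -> HIT, frames=[4,3] (faults so far: 2)
  step 4: ref 1 -> FAULT, evict 3, frames=[4,1] (faults so far: 3)
  step 5: ref 4 -> HIT, frames=[4,1] (faults so far: 3)
  step 6: ref 3 -> FAULT, evict 1, frames=[4,3] (faults so far: 4)
  step 7: ref 1 -> FAULT, evict 4, frames=[1,3] (faults so far: 5)
  step 8: ref 2 -> FAULT, evict 3, frames=[1,2] (faults so far: 6)
  step 9: ref 1 -> HIT, frames=[1,2] (faults so far: 6)
  step 10: ref 2 -> HIT, frames=[1,2] (faults so far: 6)
  step 11: ref 1 -> HIT, frames=[1,2] (faults so far: 6)
  step 12: ref 1 -> HIT, frames=[1,2] (faults so far: 6)
  step 13: ref 3 -> FAULT, evict 2, frames=[1,3] (faults so far: 7)
  LRU total faults: 7
--- Optimal ---
  step 0: ref 4 -> FAULT, frames=[4,-] (faults so far: 1)
  step 1: ref 3 -> FAULT, frames=[4,3] (faults so far: 2)
  step 2: ref 4 -> HIT, frames=[4,3] (faults so far: 2)
  step 3: ref 4 -> HIT, frames=[4,3] (faults so far: 2)
  step 4: ref 1 -> FAULT, evict 3, frames=[4,1] (faults so far: 3)
  step 5: ref 4 -> HIT, frames=[4,1] (faults so far: 3)
  step 6: ref 3 -> FAULT, evict 4, frames=[3,1] (faults so far: 4)
  step 7: ref 1 -> HIT, frames=[3,1] (faults so far: 4)
  step 8: ref 2 -> FAULT, evict 3, frames=[2,1] (faults so far: 5)
  step 9: ref 1 -> HIT, frames=[2,1] (faults so far: 5)
  step 10: ref 2 -> HIT, frames=[2,1] (faults so far: 5)
  step 11: ref 1 -> HIT, frames=[2,1] (faults so far: 5)
  step 12: ref 1 -> HIT, frames=[2,1] (faults so far: 5)
  step 13: ref 3 -> FAULT, evict 1, frames=[2,3] (faults so far: 6)
  Optimal total faults: 6

Answer: 8 7 6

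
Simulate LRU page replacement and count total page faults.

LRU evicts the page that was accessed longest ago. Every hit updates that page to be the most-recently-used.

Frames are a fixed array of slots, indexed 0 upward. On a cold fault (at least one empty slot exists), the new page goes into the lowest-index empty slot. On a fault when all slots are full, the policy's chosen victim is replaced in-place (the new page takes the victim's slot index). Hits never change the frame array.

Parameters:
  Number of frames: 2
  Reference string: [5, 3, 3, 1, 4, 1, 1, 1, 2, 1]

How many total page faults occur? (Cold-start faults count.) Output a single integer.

Step 0: ref 5 → FAULT, frames=[5,-]
Step 1: ref 3 → FAULT, frames=[5,3]
Step 2: ref 3 → HIT, frames=[5,3]
Step 3: ref 1 → FAULT (evict 5), frames=[1,3]
Step 4: ref 4 → FAULT (evict 3), frames=[1,4]
Step 5: ref 1 → HIT, frames=[1,4]
Step 6: ref 1 → HIT, frames=[1,4]
Step 7: ref 1 → HIT, frames=[1,4]
Step 8: ref 2 → FAULT (evict 4), frames=[1,2]
Step 9: ref 1 → HIT, frames=[1,2]
Total faults: 5

Answer: 5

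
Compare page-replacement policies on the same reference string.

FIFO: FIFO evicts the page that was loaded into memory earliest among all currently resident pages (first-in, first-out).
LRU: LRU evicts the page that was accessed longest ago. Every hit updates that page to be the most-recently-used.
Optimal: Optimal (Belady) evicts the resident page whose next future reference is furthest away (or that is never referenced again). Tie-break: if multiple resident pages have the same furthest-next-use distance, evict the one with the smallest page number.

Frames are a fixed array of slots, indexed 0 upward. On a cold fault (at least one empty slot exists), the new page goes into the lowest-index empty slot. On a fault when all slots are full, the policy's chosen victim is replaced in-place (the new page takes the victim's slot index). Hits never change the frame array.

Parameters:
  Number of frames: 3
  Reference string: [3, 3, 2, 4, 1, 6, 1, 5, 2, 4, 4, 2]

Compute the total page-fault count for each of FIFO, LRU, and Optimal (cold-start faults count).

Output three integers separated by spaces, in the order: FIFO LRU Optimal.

--- FIFO ---
  step 0: ref 3 -> FAULT, frames=[3,-,-] (faults so far: 1)
  step 1: ref 3 -> HIT, frames=[3,-,-] (faults so far: 1)
  step 2: ref 2 -> FAULT, frames=[3,2,-] (faults so far: 2)
  step 3: ref 4 -> FAULT, frames=[3,2,4] (faults so far: 3)
  step 4: ref 1 -> FAULT, evict 3, frames=[1,2,4] (faults so far: 4)
  step 5: ref 6 -> FAULT, evict 2, frames=[1,6,4] (faults so far: 5)
  step 6: ref 1 -> HIT, frames=[1,6,4] (faults so far: 5)
  step 7: ref 5 -> FAULT, evict 4, frames=[1,6,5] (faults so far: 6)
  step 8: ref 2 -> FAULT, evict 1, frames=[2,6,5] (faults so far: 7)
  step 9: ref 4 -> FAULT, evict 6, frames=[2,4,5] (faults so far: 8)
  step 10: ref 4 -> HIT, frames=[2,4,5] (faults so far: 8)
  step 11: ref 2 -> HIT, frames=[2,4,5] (faults so far: 8)
  FIFO total faults: 8
--- LRU ---
  step 0: ref 3 -> FAULT, frames=[3,-,-] (faults so far: 1)
  step 1: ref 3 -> HIT, frames=[3,-,-] (faults so far: 1)
  step 2: ref 2 -> FAULT, frames=[3,2,-] (faults so far: 2)
  step 3: ref 4 -> FAULT, frames=[3,2,4] (faults so far: 3)
  step 4: ref 1 -> FAULT, evict 3, frames=[1,2,4] (faults so far: 4)
  step 5: ref 6 -> FAULT, evict 2, frames=[1,6,4] (faults so far: 5)
  step 6: ref 1 -> HIT, frames=[1,6,4] (faults so far: 5)
  step 7: ref 5 -> FAULT, evict 4, frames=[1,6,5] (faults so far: 6)
  step 8: ref 2 -> FAULT, evict 6, frames=[1,2,5] (faults so far: 7)
  step 9: ref 4 -> FAULT, evict 1, frames=[4,2,5] (faults so far: 8)
  step 10: ref 4 -> HIT, frames=[4,2,5] (faults so far: 8)
  step 11: ref 2 -> HIT, frames=[4,2,5] (faults so far: 8)
  LRU total faults: 8
--- Optimal ---
  step 0: ref 3 -> FAULT, frames=[3,-,-] (faults so far: 1)
  step 1: ref 3 -> HIT, frames=[3,-,-] (faults so far: 1)
  step 2: ref 2 -> FAULT, frames=[3,2,-] (faults so far: 2)
  step 3: ref 4 -> FAULT, frames=[3,2,4] (faults so far: 3)
  step 4: ref 1 -> FAULT, evict 3, frames=[1,2,4] (faults so far: 4)
  step 5: ref 6 -> FAULT, evict 4, frames=[1,2,6] (faults so far: 5)
  step 6: ref 1 -> HIT, frames=[1,2,6] (faults so far: 5)
  step 7: ref 5 -> FAULT, evict 1, frames=[5,2,6] (faults so far: 6)
  step 8: ref 2 -> HIT, frames=[5,2,6] (faults so far: 6)
  step 9: ref 4 -> FAULT, evict 5, frames=[4,2,6] (faults so far: 7)
  step 10: ref 4 -> HIT, frames=[4,2,6] (faults so far: 7)
  step 11: ref 2 -> HIT, frames=[4,2,6] (faults so far: 7)
  Optimal total faults: 7

Answer: 8 8 7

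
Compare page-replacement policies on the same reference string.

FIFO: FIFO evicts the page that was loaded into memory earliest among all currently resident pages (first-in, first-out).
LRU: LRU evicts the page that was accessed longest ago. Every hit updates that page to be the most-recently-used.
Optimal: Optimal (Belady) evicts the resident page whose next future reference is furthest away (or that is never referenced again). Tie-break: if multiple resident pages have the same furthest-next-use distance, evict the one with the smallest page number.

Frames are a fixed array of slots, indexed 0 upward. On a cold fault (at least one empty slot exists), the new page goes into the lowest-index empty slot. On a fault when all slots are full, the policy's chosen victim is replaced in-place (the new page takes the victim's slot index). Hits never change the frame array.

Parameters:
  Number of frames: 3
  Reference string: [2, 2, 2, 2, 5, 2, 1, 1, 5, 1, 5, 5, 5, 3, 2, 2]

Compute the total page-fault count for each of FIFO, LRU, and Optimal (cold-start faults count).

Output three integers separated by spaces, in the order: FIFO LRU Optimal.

--- FIFO ---
  step 0: ref 2 -> FAULT, frames=[2,-,-] (faults so far: 1)
  step 1: ref 2 -> HIT, frames=[2,-,-] (faults so far: 1)
  step 2: ref 2 -> HIT, frames=[2,-,-] (faults so far: 1)
  step 3: ref 2 -> HIT, frames=[2,-,-] (faults so far: 1)
  step 4: ref 5 -> FAULT, frames=[2,5,-] (faults so far: 2)
  step 5: ref 2 -> HIT, frames=[2,5,-] (faults so far: 2)
  step 6: ref 1 -> FAULT, frames=[2,5,1] (faults so far: 3)
  step 7: ref 1 -> HIT, frames=[2,5,1] (faults so far: 3)
  step 8: ref 5 -> HIT, frames=[2,5,1] (faults so far: 3)
  step 9: ref 1 -> HIT, frames=[2,5,1] (faults so far: 3)
  step 10: ref 5 -> HIT, frames=[2,5,1] (faults so far: 3)
  step 11: ref 5 -> HIT, frames=[2,5,1] (faults so far: 3)
  step 12: ref 5 -> HIT, frames=[2,5,1] (faults so far: 3)
  step 13: ref 3 -> FAULT, evict 2, frames=[3,5,1] (faults so far: 4)
  step 14: ref 2 -> FAULT, evict 5, frames=[3,2,1] (faults so far: 5)
  step 15: ref 2 -> HIT, frames=[3,2,1] (faults so far: 5)
  FIFO total faults: 5
--- LRU ---
  step 0: ref 2 -> FAULT, frames=[2,-,-] (faults so far: 1)
  step 1: ref 2 -> HIT, frames=[2,-,-] (faults so far: 1)
  step 2: ref 2 -> HIT, frames=[2,-,-] (faults so far: 1)
  step 3: ref 2 -> HIT, frames=[2,-,-] (faults so far: 1)
  step 4: ref 5 -> FAULT, frames=[2,5,-] (faults so far: 2)
  step 5: ref 2 -> HIT, frames=[2,5,-] (faults so far: 2)
  step 6: ref 1 -> FAULT, frames=[2,5,1] (faults so far: 3)
  step 7: ref 1 -> HIT, frames=[2,5,1] (faults so far: 3)
  step 8: ref 5 -> HIT, frames=[2,5,1] (faults so far: 3)
  step 9: ref 1 -> HIT, frames=[2,5,1] (faults so far: 3)
  step 10: ref 5 -> HIT, frames=[2,5,1] (faults so far: 3)
  step 11: ref 5 -> HIT, frames=[2,5,1] (faults so far: 3)
  step 12: ref 5 -> HIT, frames=[2,5,1] (faults so far: 3)
  step 13: ref 3 -> FAULT, evict 2, frames=[3,5,1] (faults so far: 4)
  step 14: ref 2 -> FAULT, evict 1, frames=[3,5,2] (faults so far: 5)
  step 15: ref 2 -> HIT, frames=[3,5,2] (faults so far: 5)
  LRU total faults: 5
--- Optimal ---
  step 0: ref 2 -> FAULT, frames=[2,-,-] (faults so far: 1)
  step 1: ref 2 -> HIT, frames=[2,-,-] (faults so far: 1)
  step 2: ref 2 -> HIT, frames=[2,-,-] (faults so far: 1)
  step 3: ref 2 -> HIT, frames=[2,-,-] (faults so far: 1)
  step 4: ref 5 -> FAULT, frames=[2,5,-] (faults so far: 2)
  step 5: ref 2 -> HIT, frames=[2,5,-] (faults so far: 2)
  step 6: ref 1 -> FAULT, frames=[2,5,1] (faults so far: 3)
  step 7: ref 1 -> HIT, frames=[2,5,1] (faults so far: 3)
  step 8: ref 5 -> HIT, frames=[2,5,1] (faults so far: 3)
  step 9: ref 1 -> HIT, frames=[2,5,1] (faults so far: 3)
  step 10: ref 5 -> HIT, frames=[2,5,1] (faults so far: 3)
  step 11: ref 5 -> HIT, frames=[2,5,1] (faults so far: 3)
  step 12: ref 5 -> HIT, frames=[2,5,1] (faults so far: 3)
  step 13: ref 3 -> FAULT, evict 1, frames=[2,5,3] (faults so far: 4)
  step 14: ref 2 -> HIT, frames=[2,5,3] (faults so far: 4)
  step 15: ref 2 -> HIT, frames=[2,5,3] (faults so far: 4)
  Optimal total faults: 4

Answer: 5 5 4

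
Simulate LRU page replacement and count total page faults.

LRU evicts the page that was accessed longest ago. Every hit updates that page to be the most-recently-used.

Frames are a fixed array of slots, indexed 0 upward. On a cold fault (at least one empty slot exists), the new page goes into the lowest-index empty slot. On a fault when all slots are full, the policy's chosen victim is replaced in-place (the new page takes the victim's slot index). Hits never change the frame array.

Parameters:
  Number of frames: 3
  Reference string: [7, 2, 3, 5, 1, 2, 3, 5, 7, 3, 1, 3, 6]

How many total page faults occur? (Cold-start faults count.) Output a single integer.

Answer: 11

Derivation:
Step 0: ref 7 → FAULT, frames=[7,-,-]
Step 1: ref 2 → FAULT, frames=[7,2,-]
Step 2: ref 3 → FAULT, frames=[7,2,3]
Step 3: ref 5 → FAULT (evict 7), frames=[5,2,3]
Step 4: ref 1 → FAULT (evict 2), frames=[5,1,3]
Step 5: ref 2 → FAULT (evict 3), frames=[5,1,2]
Step 6: ref 3 → FAULT (evict 5), frames=[3,1,2]
Step 7: ref 5 → FAULT (evict 1), frames=[3,5,2]
Step 8: ref 7 → FAULT (evict 2), frames=[3,5,7]
Step 9: ref 3 → HIT, frames=[3,5,7]
Step 10: ref 1 → FAULT (evict 5), frames=[3,1,7]
Step 11: ref 3 → HIT, frames=[3,1,7]
Step 12: ref 6 → FAULT (evict 7), frames=[3,1,6]
Total faults: 11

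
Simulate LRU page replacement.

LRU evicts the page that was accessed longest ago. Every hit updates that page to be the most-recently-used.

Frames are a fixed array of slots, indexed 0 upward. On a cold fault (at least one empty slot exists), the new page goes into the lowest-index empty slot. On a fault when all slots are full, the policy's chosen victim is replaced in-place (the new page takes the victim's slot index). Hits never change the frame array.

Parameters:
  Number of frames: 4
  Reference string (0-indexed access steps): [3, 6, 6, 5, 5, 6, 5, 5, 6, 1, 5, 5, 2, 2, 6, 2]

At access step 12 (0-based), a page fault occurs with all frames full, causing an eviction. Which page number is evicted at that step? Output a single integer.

Answer: 3

Derivation:
Step 0: ref 3 -> FAULT, frames=[3,-,-,-]
Step 1: ref 6 -> FAULT, frames=[3,6,-,-]
Step 2: ref 6 -> HIT, frames=[3,6,-,-]
Step 3: ref 5 -> FAULT, frames=[3,6,5,-]
Step 4: ref 5 -> HIT, frames=[3,6,5,-]
Step 5: ref 6 -> HIT, frames=[3,6,5,-]
Step 6: ref 5 -> HIT, frames=[3,6,5,-]
Step 7: ref 5 -> HIT, frames=[3,6,5,-]
Step 8: ref 6 -> HIT, frames=[3,6,5,-]
Step 9: ref 1 -> FAULT, frames=[3,6,5,1]
Step 10: ref 5 -> HIT, frames=[3,6,5,1]
Step 11: ref 5 -> HIT, frames=[3,6,5,1]
Step 12: ref 2 -> FAULT, evict 3, frames=[2,6,5,1]
At step 12: evicted page 3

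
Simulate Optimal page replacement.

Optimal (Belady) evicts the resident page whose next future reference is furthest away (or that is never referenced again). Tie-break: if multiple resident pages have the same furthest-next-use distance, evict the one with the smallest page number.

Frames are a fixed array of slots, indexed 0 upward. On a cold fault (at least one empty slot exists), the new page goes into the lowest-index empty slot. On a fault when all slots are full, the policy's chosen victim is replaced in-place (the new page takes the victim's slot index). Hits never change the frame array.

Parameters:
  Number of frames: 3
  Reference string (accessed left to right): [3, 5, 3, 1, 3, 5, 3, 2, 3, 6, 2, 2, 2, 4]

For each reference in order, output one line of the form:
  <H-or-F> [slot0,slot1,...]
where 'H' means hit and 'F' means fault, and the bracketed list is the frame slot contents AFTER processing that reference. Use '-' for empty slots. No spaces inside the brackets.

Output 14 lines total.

F [3,-,-]
F [3,5,-]
H [3,5,-]
F [3,5,1]
H [3,5,1]
H [3,5,1]
H [3,5,1]
F [3,5,2]
H [3,5,2]
F [6,5,2]
H [6,5,2]
H [6,5,2]
H [6,5,2]
F [6,5,4]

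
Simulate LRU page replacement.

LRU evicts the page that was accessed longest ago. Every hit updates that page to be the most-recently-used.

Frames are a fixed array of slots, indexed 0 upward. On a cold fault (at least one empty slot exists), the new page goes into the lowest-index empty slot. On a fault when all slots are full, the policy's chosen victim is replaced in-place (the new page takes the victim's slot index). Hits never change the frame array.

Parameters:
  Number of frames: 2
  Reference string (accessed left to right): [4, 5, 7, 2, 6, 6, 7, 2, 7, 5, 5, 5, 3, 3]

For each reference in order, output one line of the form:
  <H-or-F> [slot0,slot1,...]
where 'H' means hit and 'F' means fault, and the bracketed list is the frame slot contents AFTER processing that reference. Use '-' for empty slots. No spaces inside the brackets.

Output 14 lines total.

F [4,-]
F [4,5]
F [7,5]
F [7,2]
F [6,2]
H [6,2]
F [6,7]
F [2,7]
H [2,7]
F [5,7]
H [5,7]
H [5,7]
F [5,3]
H [5,3]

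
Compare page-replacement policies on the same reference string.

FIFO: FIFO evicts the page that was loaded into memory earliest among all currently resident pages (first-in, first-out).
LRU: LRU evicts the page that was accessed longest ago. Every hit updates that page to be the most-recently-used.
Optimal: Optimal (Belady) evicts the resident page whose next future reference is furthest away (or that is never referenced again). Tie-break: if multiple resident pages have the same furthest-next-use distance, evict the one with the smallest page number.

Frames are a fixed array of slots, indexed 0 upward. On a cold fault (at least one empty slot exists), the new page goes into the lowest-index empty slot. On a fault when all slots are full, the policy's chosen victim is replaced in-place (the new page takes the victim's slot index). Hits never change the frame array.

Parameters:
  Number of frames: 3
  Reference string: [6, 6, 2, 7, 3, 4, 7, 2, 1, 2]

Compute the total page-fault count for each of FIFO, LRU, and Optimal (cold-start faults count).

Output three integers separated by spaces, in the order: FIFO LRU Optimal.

--- FIFO ---
  step 0: ref 6 -> FAULT, frames=[6,-,-] (faults so far: 1)
  step 1: ref 6 -> HIT, frames=[6,-,-] (faults so far: 1)
  step 2: ref 2 -> FAULT, frames=[6,2,-] (faults so far: 2)
  step 3: ref 7 -> FAULT, frames=[6,2,7] (faults so far: 3)
  step 4: ref 3 -> FAULT, evict 6, frames=[3,2,7] (faults so far: 4)
  step 5: ref 4 -> FAULT, evict 2, frames=[3,4,7] (faults so far: 5)
  step 6: ref 7 -> HIT, frames=[3,4,7] (faults so far: 5)
  step 7: ref 2 -> FAULT, evict 7, frames=[3,4,2] (faults so far: 6)
  step 8: ref 1 -> FAULT, evict 3, frames=[1,4,2] (faults so far: 7)
  step 9: ref 2 -> HIT, frames=[1,4,2] (faults so far: 7)
  FIFO total faults: 7
--- LRU ---
  step 0: ref 6 -> FAULT, frames=[6,-,-] (faults so far: 1)
  step 1: ref 6 -> HIT, frames=[6,-,-] (faults so far: 1)
  step 2: ref 2 -> FAULT, frames=[6,2,-] (faults so far: 2)
  step 3: ref 7 -> FAULT, frames=[6,2,7] (faults so far: 3)
  step 4: ref 3 -> FAULT, evict 6, frames=[3,2,7] (faults so far: 4)
  step 5: ref 4 -> FAULT, evict 2, frames=[3,4,7] (faults so far: 5)
  step 6: ref 7 -> HIT, frames=[3,4,7] (faults so far: 5)
  step 7: ref 2 -> FAULT, evict 3, frames=[2,4,7] (faults so far: 6)
  step 8: ref 1 -> FAULT, evict 4, frames=[2,1,7] (faults so far: 7)
  step 9: ref 2 -> HIT, frames=[2,1,7] (faults so far: 7)
  LRU total faults: 7
--- Optimal ---
  step 0: ref 6 -> FAULT, frames=[6,-,-] (faults so far: 1)
  step 1: ref 6 -> HIT, frames=[6,-,-] (faults so far: 1)
  step 2: ref 2 -> FAULT, frames=[6,2,-] (faults so far: 2)
  step 3: ref 7 -> FAULT, frames=[6,2,7] (faults so far: 3)
  step 4: ref 3 -> FAULT, evict 6, frames=[3,2,7] (faults so far: 4)
  step 5: ref 4 -> FAULT, evict 3, frames=[4,2,7] (faults so far: 5)
  step 6: ref 7 -> HIT, frames=[4,2,7] (faults so far: 5)
  step 7: ref 2 -> HIT, frames=[4,2,7] (faults so far: 5)
  step 8: ref 1 -> FAULT, evict 4, frames=[1,2,7] (faults so far: 6)
  step 9: ref 2 -> HIT, frames=[1,2,7] (faults so far: 6)
  Optimal total faults: 6

Answer: 7 7 6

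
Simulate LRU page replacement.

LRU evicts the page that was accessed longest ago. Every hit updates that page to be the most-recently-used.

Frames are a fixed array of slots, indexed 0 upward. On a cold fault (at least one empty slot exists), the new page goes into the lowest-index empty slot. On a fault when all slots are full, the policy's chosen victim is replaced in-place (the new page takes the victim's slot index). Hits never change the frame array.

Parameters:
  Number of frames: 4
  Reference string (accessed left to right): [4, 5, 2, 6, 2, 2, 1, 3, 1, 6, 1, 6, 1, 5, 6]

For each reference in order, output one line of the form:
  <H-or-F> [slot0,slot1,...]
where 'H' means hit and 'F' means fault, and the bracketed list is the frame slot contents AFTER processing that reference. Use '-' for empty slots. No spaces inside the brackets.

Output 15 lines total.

F [4,-,-,-]
F [4,5,-,-]
F [4,5,2,-]
F [4,5,2,6]
H [4,5,2,6]
H [4,5,2,6]
F [1,5,2,6]
F [1,3,2,6]
H [1,3,2,6]
H [1,3,2,6]
H [1,3,2,6]
H [1,3,2,6]
H [1,3,2,6]
F [1,3,5,6]
H [1,3,5,6]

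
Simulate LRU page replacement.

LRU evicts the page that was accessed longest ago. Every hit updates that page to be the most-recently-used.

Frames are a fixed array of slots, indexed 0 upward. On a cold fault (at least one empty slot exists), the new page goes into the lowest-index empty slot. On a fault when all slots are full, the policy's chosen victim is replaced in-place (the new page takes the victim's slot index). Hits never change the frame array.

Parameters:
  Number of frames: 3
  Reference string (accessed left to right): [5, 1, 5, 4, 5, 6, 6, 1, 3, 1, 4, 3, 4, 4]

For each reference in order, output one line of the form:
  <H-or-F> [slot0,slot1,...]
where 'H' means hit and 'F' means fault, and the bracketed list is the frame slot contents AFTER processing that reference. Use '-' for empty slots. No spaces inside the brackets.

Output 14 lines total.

F [5,-,-]
F [5,1,-]
H [5,1,-]
F [5,1,4]
H [5,1,4]
F [5,6,4]
H [5,6,4]
F [5,6,1]
F [3,6,1]
H [3,6,1]
F [3,4,1]
H [3,4,1]
H [3,4,1]
H [3,4,1]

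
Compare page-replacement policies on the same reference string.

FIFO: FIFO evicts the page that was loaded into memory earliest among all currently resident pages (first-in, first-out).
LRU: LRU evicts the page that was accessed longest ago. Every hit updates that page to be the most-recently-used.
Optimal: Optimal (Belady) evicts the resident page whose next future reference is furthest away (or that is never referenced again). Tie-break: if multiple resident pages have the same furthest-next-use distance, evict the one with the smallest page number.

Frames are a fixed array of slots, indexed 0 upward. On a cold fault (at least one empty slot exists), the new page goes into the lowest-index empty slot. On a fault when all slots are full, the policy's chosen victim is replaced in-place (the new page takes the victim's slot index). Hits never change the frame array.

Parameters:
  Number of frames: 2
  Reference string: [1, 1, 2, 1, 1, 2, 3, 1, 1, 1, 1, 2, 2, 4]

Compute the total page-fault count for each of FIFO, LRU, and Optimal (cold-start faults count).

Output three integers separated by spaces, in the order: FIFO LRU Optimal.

Answer: 6 6 5

Derivation:
--- FIFO ---
  step 0: ref 1 -> FAULT, frames=[1,-] (faults so far: 1)
  step 1: ref 1 -> HIT, frames=[1,-] (faults so far: 1)
  step 2: ref 2 -> FAULT, frames=[1,2] (faults so far: 2)
  step 3: ref 1 -> HIT, frames=[1,2] (faults so far: 2)
  step 4: ref 1 -> HIT, frames=[1,2] (faults so far: 2)
  step 5: ref 2 -> HIT, frames=[1,2] (faults so far: 2)
  step 6: ref 3 -> FAULT, evict 1, frames=[3,2] (faults so far: 3)
  step 7: ref 1 -> FAULT, evict 2, frames=[3,1] (faults so far: 4)
  step 8: ref 1 -> HIT, frames=[3,1] (faults so far: 4)
  step 9: ref 1 -> HIT, frames=[3,1] (faults so far: 4)
  step 10: ref 1 -> HIT, frames=[3,1] (faults so far: 4)
  step 11: ref 2 -> FAULT, evict 3, frames=[2,1] (faults so far: 5)
  step 12: ref 2 -> HIT, frames=[2,1] (faults so far: 5)
  step 13: ref 4 -> FAULT, evict 1, frames=[2,4] (faults so far: 6)
  FIFO total faults: 6
--- LRU ---
  step 0: ref 1 -> FAULT, frames=[1,-] (faults so far: 1)
  step 1: ref 1 -> HIT, frames=[1,-] (faults so far: 1)
  step 2: ref 2 -> FAULT, frames=[1,2] (faults so far: 2)
  step 3: ref 1 -> HIT, frames=[1,2] (faults so far: 2)
  step 4: ref 1 -> HIT, frames=[1,2] (faults so far: 2)
  step 5: ref 2 -> HIT, frames=[1,2] (faults so far: 2)
  step 6: ref 3 -> FAULT, evict 1, frames=[3,2] (faults so far: 3)
  step 7: ref 1 -> FAULT, evict 2, frames=[3,1] (faults so far: 4)
  step 8: ref 1 -> HIT, frames=[3,1] (faults so far: 4)
  step 9: ref 1 -> HIT, frames=[3,1] (faults so far: 4)
  step 10: ref 1 -> HIT, frames=[3,1] (faults so far: 4)
  step 11: ref 2 -> FAULT, evict 3, frames=[2,1] (faults so far: 5)
  step 12: ref 2 -> HIT, frames=[2,1] (faults so far: 5)
  step 13: ref 4 -> FAULT, evict 1, frames=[2,4] (faults so far: 6)
  LRU total faults: 6
--- Optimal ---
  step 0: ref 1 -> FAULT, frames=[1,-] (faults so far: 1)
  step 1: ref 1 -> HIT, frames=[1,-] (faults so far: 1)
  step 2: ref 2 -> FAULT, frames=[1,2] (faults so far: 2)
  step 3: ref 1 -> HIT, frames=[1,2] (faults so far: 2)
  step 4: ref 1 -> HIT, frames=[1,2] (faults so far: 2)
  step 5: ref 2 -> HIT, frames=[1,2] (faults so far: 2)
  step 6: ref 3 -> FAULT, evict 2, frames=[1,3] (faults so far: 3)
  step 7: ref 1 -> HIT, frames=[1,3] (faults so far: 3)
  step 8: ref 1 -> HIT, frames=[1,3] (faults so far: 3)
  step 9: ref 1 -> HIT, frames=[1,3] (faults so far: 3)
  step 10: ref 1 -> HIT, frames=[1,3] (faults so far: 3)
  step 11: ref 2 -> FAULT, evict 1, frames=[2,3] (faults so far: 4)
  step 12: ref 2 -> HIT, frames=[2,3] (faults so far: 4)
  step 13: ref 4 -> FAULT, evict 2, frames=[4,3] (faults so far: 5)
  Optimal total faults: 5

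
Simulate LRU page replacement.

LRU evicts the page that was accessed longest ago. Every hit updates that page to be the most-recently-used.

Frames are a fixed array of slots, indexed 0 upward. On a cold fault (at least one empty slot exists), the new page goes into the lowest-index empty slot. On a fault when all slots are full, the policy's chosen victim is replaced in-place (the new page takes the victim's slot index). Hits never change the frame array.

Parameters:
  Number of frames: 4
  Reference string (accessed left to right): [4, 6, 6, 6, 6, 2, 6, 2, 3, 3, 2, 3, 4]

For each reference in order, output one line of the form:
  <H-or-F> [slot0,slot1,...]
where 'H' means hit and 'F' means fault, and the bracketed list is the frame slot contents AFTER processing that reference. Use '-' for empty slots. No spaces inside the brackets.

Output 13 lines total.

F [4,-,-,-]
F [4,6,-,-]
H [4,6,-,-]
H [4,6,-,-]
H [4,6,-,-]
F [4,6,2,-]
H [4,6,2,-]
H [4,6,2,-]
F [4,6,2,3]
H [4,6,2,3]
H [4,6,2,3]
H [4,6,2,3]
H [4,6,2,3]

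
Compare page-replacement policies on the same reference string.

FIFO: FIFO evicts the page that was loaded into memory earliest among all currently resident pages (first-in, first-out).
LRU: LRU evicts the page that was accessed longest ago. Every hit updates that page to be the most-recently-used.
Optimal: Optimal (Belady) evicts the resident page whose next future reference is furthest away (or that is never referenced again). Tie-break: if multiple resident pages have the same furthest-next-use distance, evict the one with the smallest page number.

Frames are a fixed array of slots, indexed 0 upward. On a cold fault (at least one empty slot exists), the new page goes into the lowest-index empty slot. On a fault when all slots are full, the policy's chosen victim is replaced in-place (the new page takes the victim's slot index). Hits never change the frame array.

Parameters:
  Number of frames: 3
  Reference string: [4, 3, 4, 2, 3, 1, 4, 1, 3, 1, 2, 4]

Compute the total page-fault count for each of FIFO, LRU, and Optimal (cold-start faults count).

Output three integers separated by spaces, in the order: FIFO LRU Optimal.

--- FIFO ---
  step 0: ref 4 -> FAULT, frames=[4,-,-] (faults so far: 1)
  step 1: ref 3 -> FAULT, frames=[4,3,-] (faults so far: 2)
  step 2: ref 4 -> HIT, frames=[4,3,-] (faults so far: 2)
  step 3: ref 2 -> FAULT, frames=[4,3,2] (faults so far: 3)
  step 4: ref 3 -> HIT, frames=[4,3,2] (faults so far: 3)
  step 5: ref 1 -> FAULT, evict 4, frames=[1,3,2] (faults so far: 4)
  step 6: ref 4 -> FAULT, evict 3, frames=[1,4,2] (faults so far: 5)
  step 7: ref 1 -> HIT, frames=[1,4,2] (faults so far: 5)
  step 8: ref 3 -> FAULT, evict 2, frames=[1,4,3] (faults so far: 6)
  step 9: ref 1 -> HIT, frames=[1,4,3] (faults so far: 6)
  step 10: ref 2 -> FAULT, evict 1, frames=[2,4,3] (faults so far: 7)
  step 11: ref 4 -> HIT, frames=[2,4,3] (faults so far: 7)
  FIFO total faults: 7
--- LRU ---
  step 0: ref 4 -> FAULT, frames=[4,-,-] (faults so far: 1)
  step 1: ref 3 -> FAULT, frames=[4,3,-] (faults so far: 2)
  step 2: ref 4 -> HIT, frames=[4,3,-] (faults so far: 2)
  step 3: ref 2 -> FAULT, frames=[4,3,2] (faults so far: 3)
  step 4: ref 3 -> HIT, frames=[4,3,2] (faults so far: 3)
  step 5: ref 1 -> FAULT, evict 4, frames=[1,3,2] (faults so far: 4)
  step 6: ref 4 -> FAULT, evict 2, frames=[1,3,4] (faults so far: 5)
  step 7: ref 1 -> HIT, frames=[1,3,4] (faults so far: 5)
  step 8: ref 3 -> HIT, frames=[1,3,4] (faults so far: 5)
  step 9: ref 1 -> HIT, frames=[1,3,4] (faults so far: 5)
  step 10: ref 2 -> FAULT, evict 4, frames=[1,3,2] (faults so far: 6)
  step 11: ref 4 -> FAULT, evict 3, frames=[1,4,2] (faults so far: 7)
  LRU total faults: 7
--- Optimal ---
  step 0: ref 4 -> FAULT, frames=[4,-,-] (faults so far: 1)
  step 1: ref 3 -> FAULT, frames=[4,3,-] (faults so far: 2)
  step 2: ref 4 -> HIT, frames=[4,3,-] (faults so far: 2)
  step 3: ref 2 -> FAULT, frames=[4,3,2] (faults so far: 3)
  step 4: ref 3 -> HIT, frames=[4,3,2] (faults so far: 3)
  step 5: ref 1 -> FAULT, evict 2, frames=[4,3,1] (faults so far: 4)
  step 6: ref 4 -> HIT, frames=[4,3,1] (faults so far: 4)
  step 7: ref 1 -> HIT, frames=[4,3,1] (faults so far: 4)
  step 8: ref 3 -> HIT, frames=[4,3,1] (faults so far: 4)
  step 9: ref 1 -> HIT, frames=[4,3,1] (faults so far: 4)
  step 10: ref 2 -> FAULT, evict 1, frames=[4,3,2] (faults so far: 5)
  step 11: ref 4 -> HIT, frames=[4,3,2] (faults so far: 5)
  Optimal total faults: 5

Answer: 7 7 5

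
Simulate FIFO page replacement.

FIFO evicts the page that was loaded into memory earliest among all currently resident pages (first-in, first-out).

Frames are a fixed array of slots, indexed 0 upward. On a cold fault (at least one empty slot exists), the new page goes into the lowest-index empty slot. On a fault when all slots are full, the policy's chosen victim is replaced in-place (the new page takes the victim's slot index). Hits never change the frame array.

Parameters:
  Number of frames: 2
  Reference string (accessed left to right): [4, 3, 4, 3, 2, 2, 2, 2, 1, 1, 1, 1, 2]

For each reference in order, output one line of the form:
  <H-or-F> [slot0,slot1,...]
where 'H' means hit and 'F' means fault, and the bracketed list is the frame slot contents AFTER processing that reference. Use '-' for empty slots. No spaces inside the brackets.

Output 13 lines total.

F [4,-]
F [4,3]
H [4,3]
H [4,3]
F [2,3]
H [2,3]
H [2,3]
H [2,3]
F [2,1]
H [2,1]
H [2,1]
H [2,1]
H [2,1]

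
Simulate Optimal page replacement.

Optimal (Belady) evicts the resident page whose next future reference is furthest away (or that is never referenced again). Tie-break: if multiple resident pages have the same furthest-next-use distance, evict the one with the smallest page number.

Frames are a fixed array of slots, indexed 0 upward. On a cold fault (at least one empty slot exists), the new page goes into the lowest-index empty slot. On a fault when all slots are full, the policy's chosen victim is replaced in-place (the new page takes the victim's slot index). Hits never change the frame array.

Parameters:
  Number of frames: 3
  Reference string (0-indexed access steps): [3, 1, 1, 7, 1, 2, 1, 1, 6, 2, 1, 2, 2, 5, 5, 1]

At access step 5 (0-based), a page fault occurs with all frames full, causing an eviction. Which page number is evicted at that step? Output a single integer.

Step 0: ref 3 -> FAULT, frames=[3,-,-]
Step 1: ref 1 -> FAULT, frames=[3,1,-]
Step 2: ref 1 -> HIT, frames=[3,1,-]
Step 3: ref 7 -> FAULT, frames=[3,1,7]
Step 4: ref 1 -> HIT, frames=[3,1,7]
Step 5: ref 2 -> FAULT, evict 3, frames=[2,1,7]
At step 5: evicted page 3

Answer: 3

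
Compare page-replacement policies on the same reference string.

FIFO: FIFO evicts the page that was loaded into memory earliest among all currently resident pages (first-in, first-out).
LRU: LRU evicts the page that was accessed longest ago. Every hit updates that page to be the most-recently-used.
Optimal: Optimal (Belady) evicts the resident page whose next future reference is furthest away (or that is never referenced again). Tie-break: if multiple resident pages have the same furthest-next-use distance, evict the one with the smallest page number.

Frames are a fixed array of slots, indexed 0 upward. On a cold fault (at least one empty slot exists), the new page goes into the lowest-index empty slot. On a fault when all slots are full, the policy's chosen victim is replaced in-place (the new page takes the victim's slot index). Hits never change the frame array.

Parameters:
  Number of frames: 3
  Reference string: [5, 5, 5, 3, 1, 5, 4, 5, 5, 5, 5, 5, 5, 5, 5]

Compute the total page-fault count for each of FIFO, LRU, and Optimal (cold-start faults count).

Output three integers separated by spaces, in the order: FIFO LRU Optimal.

Answer: 5 4 4

Derivation:
--- FIFO ---
  step 0: ref 5 -> FAULT, frames=[5,-,-] (faults so far: 1)
  step 1: ref 5 -> HIT, frames=[5,-,-] (faults so far: 1)
  step 2: ref 5 -> HIT, frames=[5,-,-] (faults so far: 1)
  step 3: ref 3 -> FAULT, frames=[5,3,-] (faults so far: 2)
  step 4: ref 1 -> FAULT, frames=[5,3,1] (faults so far: 3)
  step 5: ref 5 -> HIT, frames=[5,3,1] (faults so far: 3)
  step 6: ref 4 -> FAULT, evict 5, frames=[4,3,1] (faults so far: 4)
  step 7: ref 5 -> FAULT, evict 3, frames=[4,5,1] (faults so far: 5)
  step 8: ref 5 -> HIT, frames=[4,5,1] (faults so far: 5)
  step 9: ref 5 -> HIT, frames=[4,5,1] (faults so far: 5)
  step 10: ref 5 -> HIT, frames=[4,5,1] (faults so far: 5)
  step 11: ref 5 -> HIT, frames=[4,5,1] (faults so far: 5)
  step 12: ref 5 -> HIT, frames=[4,5,1] (faults so far: 5)
  step 13: ref 5 -> HIT, frames=[4,5,1] (faults so far: 5)
  step 14: ref 5 -> HIT, frames=[4,5,1] (faults so far: 5)
  FIFO total faults: 5
--- LRU ---
  step 0: ref 5 -> FAULT, frames=[5,-,-] (faults so far: 1)
  step 1: ref 5 -> HIT, frames=[5,-,-] (faults so far: 1)
  step 2: ref 5 -> HIT, frames=[5,-,-] (faults so far: 1)
  step 3: ref 3 -> FAULT, frames=[5,3,-] (faults so far: 2)
  step 4: ref 1 -> FAULT, frames=[5,3,1] (faults so far: 3)
  step 5: ref 5 -> HIT, frames=[5,3,1] (faults so far: 3)
  step 6: ref 4 -> FAULT, evict 3, frames=[5,4,1] (faults so far: 4)
  step 7: ref 5 -> HIT, frames=[5,4,1] (faults so far: 4)
  step 8: ref 5 -> HIT, frames=[5,4,1] (faults so far: 4)
  step 9: ref 5 -> HIT, frames=[5,4,1] (faults so far: 4)
  step 10: ref 5 -> HIT, frames=[5,4,1] (faults so far: 4)
  step 11: ref 5 -> HIT, frames=[5,4,1] (faults so far: 4)
  step 12: ref 5 -> HIT, frames=[5,4,1] (faults so far: 4)
  step 13: ref 5 -> HIT, frames=[5,4,1] (faults so far: 4)
  step 14: ref 5 -> HIT, frames=[5,4,1] (faults so far: 4)
  LRU total faults: 4
--- Optimal ---
  step 0: ref 5 -> FAULT, frames=[5,-,-] (faults so far: 1)
  step 1: ref 5 -> HIT, frames=[5,-,-] (faults so far: 1)
  step 2: ref 5 -> HIT, frames=[5,-,-] (faults so far: 1)
  step 3: ref 3 -> FAULT, frames=[5,3,-] (faults so far: 2)
  step 4: ref 1 -> FAULT, frames=[5,3,1] (faults so far: 3)
  step 5: ref 5 -> HIT, frames=[5,3,1] (faults so far: 3)
  step 6: ref 4 -> FAULT, evict 1, frames=[5,3,4] (faults so far: 4)
  step 7: ref 5 -> HIT, frames=[5,3,4] (faults so far: 4)
  step 8: ref 5 -> HIT, frames=[5,3,4] (faults so far: 4)
  step 9: ref 5 -> HIT, frames=[5,3,4] (faults so far: 4)
  step 10: ref 5 -> HIT, frames=[5,3,4] (faults so far: 4)
  step 11: ref 5 -> HIT, frames=[5,3,4] (faults so far: 4)
  step 12: ref 5 -> HIT, frames=[5,3,4] (faults so far: 4)
  step 13: ref 5 -> HIT, frames=[5,3,4] (faults so far: 4)
  step 14: ref 5 -> HIT, frames=[5,3,4] (faults so far: 4)
  Optimal total faults: 4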